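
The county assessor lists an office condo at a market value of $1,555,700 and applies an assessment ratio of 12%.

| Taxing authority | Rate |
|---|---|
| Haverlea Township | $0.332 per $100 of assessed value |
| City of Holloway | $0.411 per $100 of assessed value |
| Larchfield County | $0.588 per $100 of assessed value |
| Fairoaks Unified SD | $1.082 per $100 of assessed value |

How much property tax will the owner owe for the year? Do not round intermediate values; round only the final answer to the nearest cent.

$4,504.68

Assessed value = $1,555,700 × 0.12 = $186,684
Haverlea Township: $186,684 × 0.00332 = $619.79088
City of Holloway: $186,684 × 0.00411 = $767.27124
Larchfield County: $186,684 × 0.00588 = $1,097.70192
Fairoaks Unified SD: $186,684 × 0.01082 = $2,019.92088
Total = $619.79088 + $767.27124 + $1,097.70192 + $2,019.92088 = $4,504.68492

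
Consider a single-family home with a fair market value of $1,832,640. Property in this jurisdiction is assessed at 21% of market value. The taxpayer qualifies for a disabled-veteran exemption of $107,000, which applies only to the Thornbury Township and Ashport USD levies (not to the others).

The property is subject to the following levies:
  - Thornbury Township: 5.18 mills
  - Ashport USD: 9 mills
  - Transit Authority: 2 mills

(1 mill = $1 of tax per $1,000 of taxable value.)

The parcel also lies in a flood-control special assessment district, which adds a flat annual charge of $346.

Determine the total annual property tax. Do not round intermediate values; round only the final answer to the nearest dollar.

Assessed value = $1,832,640 × 0.21 = $384,854.4
Thornbury Township: ($384,854.4 − $107,000) × 0.00518 = $277,854.4 × 0.00518 = $1,439.285792
Ashport USD: ($384,854.4 − $107,000) × 0.009 = $277,854.4 × 0.009 = $2,500.6896
Transit Authority: $384,854.4 × 0.002 = $769.7088
Levies subtotal = $4,709.684192
Total = $4,709.684192 + $346 = $5,055.684192

$5,056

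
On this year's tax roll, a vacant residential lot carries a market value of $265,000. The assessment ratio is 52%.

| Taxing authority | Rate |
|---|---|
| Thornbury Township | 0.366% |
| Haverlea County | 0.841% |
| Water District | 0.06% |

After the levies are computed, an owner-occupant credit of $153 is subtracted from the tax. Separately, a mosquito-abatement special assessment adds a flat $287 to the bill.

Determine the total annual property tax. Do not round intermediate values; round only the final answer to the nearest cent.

Assessed value = $265,000 × 0.52 = $137,800
Thornbury Township: $137,800 × 0.00366 = $504.348
Haverlea County: $137,800 × 0.00841 = $1,158.898
Water District: $137,800 × 0.0006 = $82.68
Levies subtotal = $1,745.926
After credit = $1,745.926 − $153 = $1,592.926
Total = $1,592.926 + $287 = $1,879.926

$1,879.93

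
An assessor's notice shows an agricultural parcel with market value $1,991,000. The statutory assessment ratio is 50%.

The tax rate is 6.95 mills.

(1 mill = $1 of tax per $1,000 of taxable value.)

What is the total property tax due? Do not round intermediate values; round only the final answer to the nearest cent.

Assessed value = $1,991,000 × 0.5 = $995,500
Tax = $995,500 × 0.00695 = $6,918.725

$6,918.73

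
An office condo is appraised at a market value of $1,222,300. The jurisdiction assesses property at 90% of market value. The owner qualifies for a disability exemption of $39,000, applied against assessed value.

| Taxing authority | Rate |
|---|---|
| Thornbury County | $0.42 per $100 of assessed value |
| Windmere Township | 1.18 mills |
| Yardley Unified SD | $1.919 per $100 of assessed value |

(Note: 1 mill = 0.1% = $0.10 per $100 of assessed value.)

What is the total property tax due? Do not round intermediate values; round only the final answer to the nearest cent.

$26,070.49

Assessed value = $1,222,300 × 0.9 = $1,100,070
Taxable value = $1,100,070 − $39,000 = $1,061,070
Thornbury County: $1,061,070 × 0.0042 = $4,456.494
Windmere Township: $1,061,070 × 0.00118 = $1,252.0626
Yardley Unified SD: $1,061,070 × 0.01919 = $20,361.9333
Total = $26,070.4899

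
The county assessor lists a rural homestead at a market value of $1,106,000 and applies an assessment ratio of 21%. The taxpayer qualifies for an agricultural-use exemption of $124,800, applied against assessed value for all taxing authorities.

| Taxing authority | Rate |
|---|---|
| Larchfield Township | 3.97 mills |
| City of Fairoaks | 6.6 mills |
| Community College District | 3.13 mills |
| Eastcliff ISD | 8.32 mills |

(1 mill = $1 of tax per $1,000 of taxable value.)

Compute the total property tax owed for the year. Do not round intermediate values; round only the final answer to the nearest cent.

$2,366.27

Assessed value = $1,106,000 × 0.21 = $232,260
Taxable value = $232,260 − $124,800 = $107,460
Larchfield Township: $107,460 × 0.00397 = $426.6162
City of Fairoaks: $107,460 × 0.0066 = $709.236
Community College District: $107,460 × 0.00313 = $336.3498
Eastcliff ISD: $107,460 × 0.00832 = $894.0672
Total = $426.6162 + $709.236 + $336.3498 + $894.0672 = $2,366.2692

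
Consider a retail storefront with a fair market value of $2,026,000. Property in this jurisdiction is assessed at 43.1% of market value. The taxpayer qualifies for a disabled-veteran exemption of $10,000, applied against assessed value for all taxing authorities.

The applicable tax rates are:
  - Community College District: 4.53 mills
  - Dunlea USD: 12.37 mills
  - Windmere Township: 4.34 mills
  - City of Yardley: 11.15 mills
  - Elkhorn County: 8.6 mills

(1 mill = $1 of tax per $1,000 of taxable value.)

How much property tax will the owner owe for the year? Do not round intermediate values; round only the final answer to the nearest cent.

Assessed value = $2,026,000 × 0.431 = $873,206
Taxable value = $873,206 − $10,000 = $863,206
Community College District: $863,206 × 0.00453 = $3,910.32318
Dunlea USD: $863,206 × 0.01237 = $10,677.85822
Windmere Township: $863,206 × 0.00434 = $3,746.31404
City of Yardley: $863,206 × 0.01115 = $9,624.7469
Elkhorn County: $863,206 × 0.0086 = $7,423.5716
Total = $3,910.32318 + $10,677.85822 + $3,746.31404 + $9,624.7469 + $7,423.5716 = $35,382.81394

$35,382.81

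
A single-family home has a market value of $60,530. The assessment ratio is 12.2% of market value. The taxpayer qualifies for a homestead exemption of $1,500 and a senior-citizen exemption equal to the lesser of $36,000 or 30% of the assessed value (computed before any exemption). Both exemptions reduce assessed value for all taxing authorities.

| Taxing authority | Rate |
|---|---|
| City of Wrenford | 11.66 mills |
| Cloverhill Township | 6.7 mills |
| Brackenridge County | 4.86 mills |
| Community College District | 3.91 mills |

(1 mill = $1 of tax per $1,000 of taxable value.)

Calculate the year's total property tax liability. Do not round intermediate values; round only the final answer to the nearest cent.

$99.55

Assessed value = $60,530 × 0.122 = $7,384.66
Senior-citizen exemption = min($36,000, 30% × $7,384.66) = min($36,000, $2,215.398) = $2,215.398 (percentage binds)
Taxable value = $7,384.66 − $1,500 − $2,215.398 = $3,669.262
City of Wrenford: $3,669.262 × 0.01166 = $42.78359492
Cloverhill Township: $3,669.262 × 0.0067 = $24.5840554
Brackenridge County: $3,669.262 × 0.00486 = $17.83261332
Community College District: $3,669.262 × 0.00391 = $14.34681442
Total = $99.54707806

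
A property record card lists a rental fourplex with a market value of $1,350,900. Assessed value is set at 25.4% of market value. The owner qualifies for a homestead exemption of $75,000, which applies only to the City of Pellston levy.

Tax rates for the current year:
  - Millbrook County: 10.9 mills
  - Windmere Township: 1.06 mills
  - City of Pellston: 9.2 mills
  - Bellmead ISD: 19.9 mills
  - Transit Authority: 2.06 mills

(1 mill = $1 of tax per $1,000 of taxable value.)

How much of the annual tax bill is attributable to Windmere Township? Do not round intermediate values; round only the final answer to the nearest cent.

Assessed value = $1,350,900 × 0.254 = $343,128.6
Windmere Township taxable value = $343,128.6 (exemption does not apply)
Windmere Township levy = $343,128.6 × 0.00106 = $363.716316

$363.72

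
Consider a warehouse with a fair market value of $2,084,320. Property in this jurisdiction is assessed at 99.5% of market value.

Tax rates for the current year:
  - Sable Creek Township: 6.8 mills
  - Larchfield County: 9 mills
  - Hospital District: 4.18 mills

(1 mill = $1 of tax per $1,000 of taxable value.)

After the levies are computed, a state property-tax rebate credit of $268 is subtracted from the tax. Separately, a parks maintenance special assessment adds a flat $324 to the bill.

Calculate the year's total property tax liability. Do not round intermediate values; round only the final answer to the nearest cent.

$41,492.49

Assessed value = $2,084,320 × 0.995 = $2,073,898.4
Sable Creek Township: $2,073,898.4 × 0.0068 = $14,102.50912
Larchfield County: $2,073,898.4 × 0.009 = $18,665.0856
Hospital District: $2,073,898.4 × 0.00418 = $8,668.895312
Levies subtotal = $41,436.490032
After credit = $41,436.490032 − $268 = $41,168.490032
Total = $41,168.490032 + $324 = $41,492.490032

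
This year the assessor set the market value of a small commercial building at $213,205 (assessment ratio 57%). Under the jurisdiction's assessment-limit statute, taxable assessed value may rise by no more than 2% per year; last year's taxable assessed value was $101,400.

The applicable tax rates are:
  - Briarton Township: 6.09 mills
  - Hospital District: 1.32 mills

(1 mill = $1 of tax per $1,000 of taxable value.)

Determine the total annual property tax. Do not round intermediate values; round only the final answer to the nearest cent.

$766.40

Uncapped assessed value = $213,205 × 0.57 = $121,526.85
Cap limit = $101,400 × 1.02 = $103,428
Taxable assessed value = min($121,526.85, $103,428) = $103,428 (cap binds)
Briarton Township: $103,428 × 0.00609 = $629.87652
Hospital District: $103,428 × 0.00132 = $136.52496
Total = $766.40148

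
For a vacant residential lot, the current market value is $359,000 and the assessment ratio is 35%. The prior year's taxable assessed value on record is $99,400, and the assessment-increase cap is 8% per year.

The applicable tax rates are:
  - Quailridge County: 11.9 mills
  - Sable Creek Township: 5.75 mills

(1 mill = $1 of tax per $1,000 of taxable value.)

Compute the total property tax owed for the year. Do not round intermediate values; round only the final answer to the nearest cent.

Uncapped assessed value = $359,000 × 0.35 = $125,650
Cap limit = $99,400 × 1.08 = $107,352
Taxable assessed value = min($125,650, $107,352) = $107,352 (cap binds)
Quailridge County: $107,352 × 0.0119 = $1,277.4888
Sable Creek Township: $107,352 × 0.00575 = $617.274
Total = $1,894.7628

$1,894.76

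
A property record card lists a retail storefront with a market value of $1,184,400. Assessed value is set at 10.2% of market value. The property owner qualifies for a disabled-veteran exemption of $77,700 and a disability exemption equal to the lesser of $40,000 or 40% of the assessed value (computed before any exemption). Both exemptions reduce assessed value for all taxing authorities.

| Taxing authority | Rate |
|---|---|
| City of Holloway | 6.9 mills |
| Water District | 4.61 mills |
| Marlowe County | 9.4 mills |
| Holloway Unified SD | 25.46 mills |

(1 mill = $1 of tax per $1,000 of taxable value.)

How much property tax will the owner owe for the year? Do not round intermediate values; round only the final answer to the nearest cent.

$144.16

Assessed value = $1,184,400 × 0.102 = $120,808.8
Disability exemption = min($40,000, 40% × $120,808.8) = min($40,000, $48,323.52) = $40,000 (dollar cap binds)
Taxable value = $120,808.8 − $77,700 − $40,000 = $3,108.8
City of Holloway: $3,108.8 × 0.0069 = $21.45072
Water District: $3,108.8 × 0.00461 = $14.331568
Marlowe County: $3,108.8 × 0.0094 = $29.22272
Holloway Unified SD: $3,108.8 × 0.02546 = $79.150048
Total = $144.155056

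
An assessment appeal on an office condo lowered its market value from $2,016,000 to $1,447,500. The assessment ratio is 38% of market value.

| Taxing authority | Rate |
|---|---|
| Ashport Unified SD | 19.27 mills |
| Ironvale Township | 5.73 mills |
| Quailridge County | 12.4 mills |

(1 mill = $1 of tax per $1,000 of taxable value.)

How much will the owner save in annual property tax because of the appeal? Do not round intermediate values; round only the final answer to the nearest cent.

$8,079.52

Old assessed value = $2,016,000 × 0.38 = $766,080
New assessed value = $1,447,500 × 0.38 = $550,050
Combined rate = 0.01927 + 0.00573 + 0.0124 = 0.0374
Old tax = $766,080 × 0.0374 = $28,651.392
New tax = $550,050 × 0.0374 = $20,571.87
Reduction = $28,651.392 − $20,571.87 = $8,079.522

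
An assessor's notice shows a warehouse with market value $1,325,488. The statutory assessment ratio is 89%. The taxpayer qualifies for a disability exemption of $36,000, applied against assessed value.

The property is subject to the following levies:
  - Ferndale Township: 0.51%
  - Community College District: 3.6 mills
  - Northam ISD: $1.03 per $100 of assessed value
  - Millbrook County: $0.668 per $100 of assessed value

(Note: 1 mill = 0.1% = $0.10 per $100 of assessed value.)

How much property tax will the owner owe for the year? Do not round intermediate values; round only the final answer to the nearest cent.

Assessed value = $1,325,488 × 0.89 = $1,179,684.32
Taxable value = $1,179,684.32 − $36,000 = $1,143,684.32
Ferndale Township: $1,143,684.32 × 0.0051 = $5,832.790032
Community College District: $1,143,684.32 × 0.0036 = $4,117.263552
Northam ISD: $1,143,684.32 × 0.0103 = $11,779.948496
Millbrook County: $1,143,684.32 × 0.00668 = $7,639.8112576
Total = $29,369.8133376

$29,369.81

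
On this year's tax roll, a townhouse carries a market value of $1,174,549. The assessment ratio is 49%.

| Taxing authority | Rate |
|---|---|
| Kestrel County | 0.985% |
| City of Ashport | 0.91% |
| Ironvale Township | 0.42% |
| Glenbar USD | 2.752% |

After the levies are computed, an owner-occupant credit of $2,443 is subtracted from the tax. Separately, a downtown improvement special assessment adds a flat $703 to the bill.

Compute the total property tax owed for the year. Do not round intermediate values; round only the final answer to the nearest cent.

$27,422.05

Assessed value = $1,174,549 × 0.49 = $575,529.01
Kestrel County: $575,529.01 × 0.00985 = $5,668.9607485
City of Ashport: $575,529.01 × 0.0091 = $5,237.313991
Ironvale Township: $575,529.01 × 0.0042 = $2,417.221842
Glenbar USD: $575,529.01 × 0.02752 = $15,838.5583552
Levies subtotal = $29,162.0549367
After credit = $29,162.0549367 − $2,443 = $26,719.0549367
Total = $26,719.0549367 + $703 = $27,422.0549367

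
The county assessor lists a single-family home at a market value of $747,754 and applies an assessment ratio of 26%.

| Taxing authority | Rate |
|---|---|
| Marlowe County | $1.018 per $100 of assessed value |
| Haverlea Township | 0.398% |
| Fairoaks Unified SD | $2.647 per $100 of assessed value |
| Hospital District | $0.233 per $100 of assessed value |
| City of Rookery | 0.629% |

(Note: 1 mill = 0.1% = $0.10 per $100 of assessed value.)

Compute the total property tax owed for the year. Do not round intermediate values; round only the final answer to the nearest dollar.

$9,575

Assessed value = $747,754 × 0.26 = $194,416.04
Marlowe County: $194,416.04 × 0.01018 = $1,979.1552872
Haverlea Township: $194,416.04 × 0.00398 = $773.7758392
Fairoaks Unified SD: $194,416.04 × 0.02647 = $5,146.1925788
Hospital District: $194,416.04 × 0.00233 = $452.9893732
City of Rookery: $194,416.04 × 0.00629 = $1,222.8768916
Total = $9,574.98997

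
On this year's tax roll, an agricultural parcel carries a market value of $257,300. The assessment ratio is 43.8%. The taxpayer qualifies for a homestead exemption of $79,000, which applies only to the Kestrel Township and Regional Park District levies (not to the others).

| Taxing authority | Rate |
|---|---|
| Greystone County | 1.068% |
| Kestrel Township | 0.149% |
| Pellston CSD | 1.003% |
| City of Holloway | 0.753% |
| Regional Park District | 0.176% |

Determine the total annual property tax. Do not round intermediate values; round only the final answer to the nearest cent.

Assessed value = $257,300 × 0.438 = $112,697.4
Greystone County: $112,697.4 × 0.01068 = $1,203.608232
Kestrel Township: ($112,697.4 − $79,000) × 0.00149 = $33,697.4 × 0.00149 = $50.209126
Pellston CSD: $112,697.4 × 0.01003 = $1,130.354922
City of Holloway: $112,697.4 × 0.00753 = $848.611422
Regional Park District: ($112,697.4 − $79,000) × 0.00176 = $33,697.4 × 0.00176 = $59.307424
Total = $3,292.091126

$3,292.09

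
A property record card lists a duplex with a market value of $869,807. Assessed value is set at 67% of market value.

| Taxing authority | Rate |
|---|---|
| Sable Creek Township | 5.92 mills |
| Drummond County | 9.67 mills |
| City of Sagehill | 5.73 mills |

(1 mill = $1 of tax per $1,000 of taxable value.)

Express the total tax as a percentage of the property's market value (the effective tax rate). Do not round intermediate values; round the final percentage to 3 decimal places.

Assessed value = $869,807 × 0.67 = $582,770.69
Sable Creek Township: $582,770.69 × 0.00592 = $3,450.0024848
Drummond County: $582,770.69 × 0.00967 = $5,635.3925723
City of Sagehill: $582,770.69 × 0.00573 = $3,339.2760537
Total tax = $12,424.6711108
Effective rate = $12,424.6711108 ÷ $869,807 = 1.428% of market value

1.428%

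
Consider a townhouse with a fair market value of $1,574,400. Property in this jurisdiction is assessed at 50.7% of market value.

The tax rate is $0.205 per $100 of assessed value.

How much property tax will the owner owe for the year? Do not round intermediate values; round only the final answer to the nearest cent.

$1,636.35

Assessed value = $1,574,400 × 0.507 = $798,220.8
Tax = $798,220.8 × 0.00205 = $1,636.35264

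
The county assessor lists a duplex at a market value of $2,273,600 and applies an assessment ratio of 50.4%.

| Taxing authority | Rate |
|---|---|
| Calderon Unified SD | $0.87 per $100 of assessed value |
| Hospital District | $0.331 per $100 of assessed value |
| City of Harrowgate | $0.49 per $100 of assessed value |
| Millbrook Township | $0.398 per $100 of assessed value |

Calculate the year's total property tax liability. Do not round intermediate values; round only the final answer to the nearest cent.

Assessed value = $2,273,600 × 0.504 = $1,145,894.4
Calderon Unified SD: $1,145,894.4 × 0.0087 = $9,969.28128
Hospital District: $1,145,894.4 × 0.00331 = $3,792.910464
City of Harrowgate: $1,145,894.4 × 0.0049 = $5,614.88256
Millbrook Township: $1,145,894.4 × 0.00398 = $4,560.659712
Total = $9,969.28128 + $3,792.910464 + $5,614.88256 + $4,560.659712 = $23,937.734016

$23,937.73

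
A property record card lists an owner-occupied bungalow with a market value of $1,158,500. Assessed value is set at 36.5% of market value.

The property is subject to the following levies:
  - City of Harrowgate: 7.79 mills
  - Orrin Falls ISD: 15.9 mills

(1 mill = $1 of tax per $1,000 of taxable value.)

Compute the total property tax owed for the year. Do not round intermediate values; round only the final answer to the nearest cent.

$10,017.38

Assessed value = $1,158,500 × 0.365 = $422,852.5
City of Harrowgate: $422,852.5 × 0.00779 = $3,294.020975
Orrin Falls ISD: $422,852.5 × 0.0159 = $6,723.35475
Total = $3,294.020975 + $6,723.35475 = $10,017.375725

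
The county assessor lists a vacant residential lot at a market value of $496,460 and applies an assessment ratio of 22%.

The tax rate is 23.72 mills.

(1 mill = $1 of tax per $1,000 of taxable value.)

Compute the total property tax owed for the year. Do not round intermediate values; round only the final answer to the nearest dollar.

$2,591

Assessed value = $496,460 × 0.22 = $109,221.2
Tax = $109,221.2 × 0.02372 = $2,590.726864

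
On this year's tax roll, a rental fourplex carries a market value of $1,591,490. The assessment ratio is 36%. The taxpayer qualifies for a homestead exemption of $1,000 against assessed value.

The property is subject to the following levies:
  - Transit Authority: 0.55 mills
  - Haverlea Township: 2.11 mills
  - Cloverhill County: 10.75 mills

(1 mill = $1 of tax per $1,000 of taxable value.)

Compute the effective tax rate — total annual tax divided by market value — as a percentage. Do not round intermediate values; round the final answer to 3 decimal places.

Assessed value = $1,591,490 × 0.36 = $572,936.4
Taxable value = $572,936.4 − $1,000 = $571,936.4
Transit Authority: $571,936.4 × 0.00055 = $314.56502
Haverlea Township: $571,936.4 × 0.00211 = $1,206.785804
Cloverhill County: $571,936.4 × 0.01075 = $6,148.3163
Total tax = $7,669.667124
Effective rate = $7,669.667124 ÷ $1,591,490 = 0.482% of market value

0.482%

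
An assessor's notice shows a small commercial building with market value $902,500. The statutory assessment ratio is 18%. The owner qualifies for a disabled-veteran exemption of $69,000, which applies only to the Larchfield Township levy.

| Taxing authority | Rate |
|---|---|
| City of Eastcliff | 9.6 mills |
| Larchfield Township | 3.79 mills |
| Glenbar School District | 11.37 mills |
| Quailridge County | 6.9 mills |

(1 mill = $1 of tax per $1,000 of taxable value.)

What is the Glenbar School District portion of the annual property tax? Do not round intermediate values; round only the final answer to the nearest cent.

$1,847.06

Assessed value = $902,500 × 0.18 = $162,450
Glenbar School District taxable value = $162,450 (exemption does not apply)
Glenbar School District levy = $162,450 × 0.01137 = $1,847.0565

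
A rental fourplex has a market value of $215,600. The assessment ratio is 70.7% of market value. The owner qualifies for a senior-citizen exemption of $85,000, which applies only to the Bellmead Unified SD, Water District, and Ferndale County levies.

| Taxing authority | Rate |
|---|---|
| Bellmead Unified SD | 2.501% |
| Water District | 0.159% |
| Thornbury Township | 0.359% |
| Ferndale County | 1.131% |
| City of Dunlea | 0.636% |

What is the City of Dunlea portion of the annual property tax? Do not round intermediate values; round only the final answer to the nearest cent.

Assessed value = $215,600 × 0.707 = $152,429.2
City of Dunlea taxable value = $152,429.2 (exemption does not apply)
City of Dunlea levy = $152,429.2 × 0.00636 = $969.449712

$969.45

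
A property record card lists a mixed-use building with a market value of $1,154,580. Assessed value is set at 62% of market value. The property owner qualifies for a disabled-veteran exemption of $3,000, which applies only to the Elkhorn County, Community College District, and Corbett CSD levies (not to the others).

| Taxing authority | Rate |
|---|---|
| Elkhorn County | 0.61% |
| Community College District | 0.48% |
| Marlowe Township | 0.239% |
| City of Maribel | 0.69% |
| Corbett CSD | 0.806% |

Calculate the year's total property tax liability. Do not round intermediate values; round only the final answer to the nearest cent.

$20,165.59

Assessed value = $1,154,580 × 0.62 = $715,839.6
Elkhorn County: ($715,839.6 − $3,000) × 0.0061 = $712,839.6 × 0.0061 = $4,348.32156
Community College District: ($715,839.6 − $3,000) × 0.0048 = $712,839.6 × 0.0048 = $3,421.63008
Marlowe Township: $715,839.6 × 0.00239 = $1,710.856644
City of Maribel: $715,839.6 × 0.0069 = $4,939.29324
Corbett CSD: ($715,839.6 − $3,000) × 0.00806 = $712,839.6 × 0.00806 = $5,745.487176
Total = $20,165.5887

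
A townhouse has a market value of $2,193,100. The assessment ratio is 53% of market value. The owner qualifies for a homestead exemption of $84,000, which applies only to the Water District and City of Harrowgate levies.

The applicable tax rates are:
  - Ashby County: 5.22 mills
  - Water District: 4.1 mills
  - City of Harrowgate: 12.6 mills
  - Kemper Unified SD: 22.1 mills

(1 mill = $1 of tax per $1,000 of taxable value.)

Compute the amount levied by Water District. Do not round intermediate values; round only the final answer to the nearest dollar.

$4,421

Assessed value = $2,193,100 × 0.53 = $1,162,343
Water District taxable value = $1,162,343 − $84,000 = $1,078,343
Water District levy = $1,078,343 × 0.0041 = $4,421.2063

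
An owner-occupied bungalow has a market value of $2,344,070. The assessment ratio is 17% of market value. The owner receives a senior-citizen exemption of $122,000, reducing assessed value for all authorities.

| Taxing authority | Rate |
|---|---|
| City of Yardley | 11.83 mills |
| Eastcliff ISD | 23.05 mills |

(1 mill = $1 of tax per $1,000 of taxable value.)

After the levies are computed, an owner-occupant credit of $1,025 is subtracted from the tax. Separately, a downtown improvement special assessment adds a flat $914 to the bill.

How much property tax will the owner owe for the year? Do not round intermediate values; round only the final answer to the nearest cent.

Assessed value = $2,344,070 × 0.17 = $398,491.9
Taxable value = $398,491.9 − $122,000 = $276,491.9
City of Yardley: $276,491.9 × 0.01183 = $3,270.899177
Eastcliff ISD: $276,491.9 × 0.02305 = $6,373.138295
Levies subtotal = $9,644.037472
After credit = $9,644.037472 − $1,025 = $8,619.037472
Total = $8,619.037472 + $914 = $9,533.037472

$9,533.04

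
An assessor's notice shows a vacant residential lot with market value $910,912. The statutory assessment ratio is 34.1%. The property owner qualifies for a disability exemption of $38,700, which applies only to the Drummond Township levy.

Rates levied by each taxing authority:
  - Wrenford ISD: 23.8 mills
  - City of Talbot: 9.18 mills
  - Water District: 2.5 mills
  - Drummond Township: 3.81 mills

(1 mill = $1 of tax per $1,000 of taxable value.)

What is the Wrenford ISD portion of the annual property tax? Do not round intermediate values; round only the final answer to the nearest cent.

$7,392.78

Assessed value = $910,912 × 0.341 = $310,620.992
Wrenford ISD taxable value = $310,620.992 (exemption does not apply)
Wrenford ISD levy = $310,620.992 × 0.0238 = $7,392.7796096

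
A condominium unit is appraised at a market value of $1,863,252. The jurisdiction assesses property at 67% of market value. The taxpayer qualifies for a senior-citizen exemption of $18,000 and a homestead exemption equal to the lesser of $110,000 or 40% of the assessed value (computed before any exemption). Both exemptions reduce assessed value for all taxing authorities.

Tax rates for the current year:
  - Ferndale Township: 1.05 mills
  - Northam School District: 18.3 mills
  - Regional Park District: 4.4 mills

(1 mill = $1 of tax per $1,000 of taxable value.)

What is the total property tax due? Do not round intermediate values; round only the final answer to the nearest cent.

$26,609.00

Assessed value = $1,863,252 × 0.67 = $1,248,378.84
Homestead exemption = min($110,000, 40% × $1,248,378.84) = min($110,000, $499,351.536) = $110,000 (dollar cap binds)
Taxable value = $1,248,378.84 − $18,000 − $110,000 = $1,120,378.84
Ferndale Township: $1,120,378.84 × 0.00105 = $1,176.397782
Northam School District: $1,120,378.84 × 0.0183 = $20,502.932772
Regional Park District: $1,120,378.84 × 0.0044 = $4,929.666896
Total = $26,608.99745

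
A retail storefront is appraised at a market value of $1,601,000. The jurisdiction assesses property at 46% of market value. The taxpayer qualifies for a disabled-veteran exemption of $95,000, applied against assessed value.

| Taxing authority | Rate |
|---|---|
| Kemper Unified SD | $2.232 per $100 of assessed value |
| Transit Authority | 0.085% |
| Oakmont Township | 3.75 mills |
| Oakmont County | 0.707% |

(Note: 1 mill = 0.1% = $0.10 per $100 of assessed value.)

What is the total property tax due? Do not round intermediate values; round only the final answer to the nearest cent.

$21,803.23

Assessed value = $1,601,000 × 0.46 = $736,460
Taxable value = $736,460 − $95,000 = $641,460
Kemper Unified SD: $641,460 × 0.02232 = $14,317.3872
Transit Authority: $641,460 × 0.00085 = $545.241
Oakmont Township: $641,460 × 0.00375 = $2,405.475
Oakmont County: $641,460 × 0.00707 = $4,535.1222
Total = $21,803.2254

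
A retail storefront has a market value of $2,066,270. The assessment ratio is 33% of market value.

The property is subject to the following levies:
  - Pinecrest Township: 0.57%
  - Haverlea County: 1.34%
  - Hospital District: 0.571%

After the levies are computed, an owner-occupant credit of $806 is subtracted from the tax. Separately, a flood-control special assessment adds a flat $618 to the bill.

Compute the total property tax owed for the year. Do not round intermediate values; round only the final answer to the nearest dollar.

Assessed value = $2,066,270 × 0.33 = $681,869.1
Pinecrest Township: $681,869.1 × 0.0057 = $3,886.65387
Haverlea County: $681,869.1 × 0.0134 = $9,137.04594
Hospital District: $681,869.1 × 0.00571 = $3,893.472561
Levies subtotal = $16,917.172371
After credit = $16,917.172371 − $806 = $16,111.172371
Total = $16,111.172371 + $618 = $16,729.172371

$16,729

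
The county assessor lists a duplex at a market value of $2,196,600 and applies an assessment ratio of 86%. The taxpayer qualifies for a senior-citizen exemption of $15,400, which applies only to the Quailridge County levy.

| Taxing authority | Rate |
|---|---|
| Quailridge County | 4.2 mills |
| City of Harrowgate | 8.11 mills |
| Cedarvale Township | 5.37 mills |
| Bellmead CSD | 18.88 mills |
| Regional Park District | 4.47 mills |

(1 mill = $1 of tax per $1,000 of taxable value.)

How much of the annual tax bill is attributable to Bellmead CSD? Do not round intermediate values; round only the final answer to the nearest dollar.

$35,666

Assessed value = $2,196,600 × 0.86 = $1,889,076
Bellmead CSD taxable value = $1,889,076 (exemption does not apply)
Bellmead CSD levy = $1,889,076 × 0.01888 = $35,665.75488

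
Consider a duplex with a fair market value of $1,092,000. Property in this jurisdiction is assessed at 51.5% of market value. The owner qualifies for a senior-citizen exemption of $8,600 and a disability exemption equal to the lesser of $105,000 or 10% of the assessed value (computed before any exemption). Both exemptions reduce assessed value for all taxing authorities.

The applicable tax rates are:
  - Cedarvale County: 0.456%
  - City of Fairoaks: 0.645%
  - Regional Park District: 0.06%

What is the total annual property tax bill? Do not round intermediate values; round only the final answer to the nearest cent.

Assessed value = $1,092,000 × 0.515 = $562,380
Disability exemption = min($105,000, 10% × $562,380) = min($105,000, $56,238) = $56,238 (percentage binds)
Taxable value = $562,380 − $8,600 − $56,238 = $497,542
Cedarvale County: $497,542 × 0.00456 = $2,268.79152
City of Fairoaks: $497,542 × 0.00645 = $3,209.1459
Regional Park District: $497,542 × 0.0006 = $298.5252
Total = $5,776.46262

$5,776.46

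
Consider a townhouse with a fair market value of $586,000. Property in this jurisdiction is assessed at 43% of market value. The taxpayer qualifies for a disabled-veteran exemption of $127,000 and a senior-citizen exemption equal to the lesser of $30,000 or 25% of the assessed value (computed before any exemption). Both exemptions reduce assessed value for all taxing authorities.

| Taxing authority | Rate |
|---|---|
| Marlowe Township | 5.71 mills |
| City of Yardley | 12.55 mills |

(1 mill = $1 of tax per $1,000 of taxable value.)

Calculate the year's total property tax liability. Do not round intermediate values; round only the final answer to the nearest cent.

$1,734.33

Assessed value = $586,000 × 0.43 = $251,980
Senior-citizen exemption = min($30,000, 25% × $251,980) = min($30,000, $62,995) = $30,000 (dollar cap binds)
Taxable value = $251,980 − $127,000 − $30,000 = $94,980
Marlowe Township: $94,980 × 0.00571 = $542.3358
City of Yardley: $94,980 × 0.01255 = $1,191.999
Total = $1,734.3348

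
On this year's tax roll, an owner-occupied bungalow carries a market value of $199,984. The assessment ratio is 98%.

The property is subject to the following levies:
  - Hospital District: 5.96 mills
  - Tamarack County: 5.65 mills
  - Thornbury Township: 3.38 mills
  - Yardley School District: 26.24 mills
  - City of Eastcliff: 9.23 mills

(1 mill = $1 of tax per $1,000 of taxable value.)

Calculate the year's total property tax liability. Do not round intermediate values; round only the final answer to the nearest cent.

$9,889.37

Assessed value = $199,984 × 0.98 = $195,984.32
Hospital District: $195,984.32 × 0.00596 = $1,168.0665472
Tamarack County: $195,984.32 × 0.00565 = $1,107.311408
Thornbury Township: $195,984.32 × 0.00338 = $662.4270016
Yardley School District: $195,984.32 × 0.02624 = $5,142.6285568
City of Eastcliff: $195,984.32 × 0.00923 = $1,808.9352736
Total = $1,168.0665472 + $1,107.311408 + $662.4270016 + $5,142.6285568 + $1,808.9352736 = $9,889.3687872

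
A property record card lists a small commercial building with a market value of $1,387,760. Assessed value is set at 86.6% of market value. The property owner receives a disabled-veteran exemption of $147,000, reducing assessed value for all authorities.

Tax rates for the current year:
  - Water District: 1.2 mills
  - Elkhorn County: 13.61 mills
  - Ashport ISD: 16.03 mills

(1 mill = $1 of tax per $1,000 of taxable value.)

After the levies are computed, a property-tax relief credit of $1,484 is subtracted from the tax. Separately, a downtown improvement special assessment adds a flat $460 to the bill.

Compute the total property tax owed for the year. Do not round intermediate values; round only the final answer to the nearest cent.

Assessed value = $1,387,760 × 0.866 = $1,201,800.16
Taxable value = $1,201,800.16 − $147,000 = $1,054,800.16
Water District: $1,054,800.16 × 0.0012 = $1,265.760192
Elkhorn County: $1,054,800.16 × 0.01361 = $14,355.8301776
Ashport ISD: $1,054,800.16 × 0.01603 = $16,908.4465648
Levies subtotal = $32,530.0369344
After credit = $32,530.0369344 − $1,484 = $31,046.0369344
Total = $31,046.0369344 + $460 = $31,506.0369344

$31,506.04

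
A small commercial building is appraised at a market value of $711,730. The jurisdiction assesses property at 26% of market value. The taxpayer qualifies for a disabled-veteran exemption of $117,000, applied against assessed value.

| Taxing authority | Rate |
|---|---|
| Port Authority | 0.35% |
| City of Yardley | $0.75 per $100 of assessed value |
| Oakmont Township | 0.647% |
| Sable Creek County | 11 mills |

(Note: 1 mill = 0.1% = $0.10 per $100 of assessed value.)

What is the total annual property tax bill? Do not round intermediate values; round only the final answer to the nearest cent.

$1,937.38

Assessed value = $711,730 × 0.26 = $185,049.8
Taxable value = $185,049.8 − $117,000 = $68,049.8
Port Authority: $68,049.8 × 0.0035 = $238.1743
City of Yardley: $68,049.8 × 0.0075 = $510.3735
Oakmont Township: $68,049.8 × 0.00647 = $440.282206
Sable Creek County: $68,049.8 × 0.011 = $748.5478
Total = $1,937.377806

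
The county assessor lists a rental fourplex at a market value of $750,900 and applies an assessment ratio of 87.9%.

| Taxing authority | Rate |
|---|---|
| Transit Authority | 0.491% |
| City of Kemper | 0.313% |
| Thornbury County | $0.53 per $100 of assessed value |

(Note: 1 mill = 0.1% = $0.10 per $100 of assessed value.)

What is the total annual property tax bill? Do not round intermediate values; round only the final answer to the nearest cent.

$8,804.95

Assessed value = $750,900 × 0.879 = $660,041.1
Transit Authority: $660,041.1 × 0.00491 = $3,240.801801
City of Kemper: $660,041.1 × 0.00313 = $2,065.928643
Thornbury County: $660,041.1 × 0.0053 = $3,498.21783
Total = $8,804.948274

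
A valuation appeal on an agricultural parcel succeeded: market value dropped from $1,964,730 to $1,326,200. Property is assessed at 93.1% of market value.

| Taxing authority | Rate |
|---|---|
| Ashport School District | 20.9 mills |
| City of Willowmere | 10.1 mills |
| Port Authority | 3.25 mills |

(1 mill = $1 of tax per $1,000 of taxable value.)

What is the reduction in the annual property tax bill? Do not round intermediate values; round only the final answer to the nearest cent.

$20,360.65

Old assessed value = $1,964,730 × 0.931 = $1,829,163.63
New assessed value = $1,326,200 × 0.931 = $1,234,692.2
Combined rate = 0.0209 + 0.0101 + 0.00325 = 0.03425
Old tax = $1,829,163.63 × 0.03425 = $62,648.8543275
New tax = $1,234,692.2 × 0.03425 = $42,288.20785
Reduction = $62,648.8543275 − $42,288.20785 = $20,360.6464775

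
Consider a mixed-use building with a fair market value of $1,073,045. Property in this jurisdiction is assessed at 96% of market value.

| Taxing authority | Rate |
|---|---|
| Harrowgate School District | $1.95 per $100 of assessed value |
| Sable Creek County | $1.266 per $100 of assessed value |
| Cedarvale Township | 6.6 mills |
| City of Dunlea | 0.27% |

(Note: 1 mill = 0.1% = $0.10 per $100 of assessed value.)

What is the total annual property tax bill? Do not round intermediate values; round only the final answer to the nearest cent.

$42,708.91

Assessed value = $1,073,045 × 0.96 = $1,030,123.2
Harrowgate School District: $1,030,123.2 × 0.0195 = $20,087.4024
Sable Creek County: $1,030,123.2 × 0.01266 = $13,041.359712
Cedarvale Township: $1,030,123.2 × 0.0066 = $6,798.81312
City of Dunlea: $1,030,123.2 × 0.0027 = $2,781.33264
Total = $42,708.907872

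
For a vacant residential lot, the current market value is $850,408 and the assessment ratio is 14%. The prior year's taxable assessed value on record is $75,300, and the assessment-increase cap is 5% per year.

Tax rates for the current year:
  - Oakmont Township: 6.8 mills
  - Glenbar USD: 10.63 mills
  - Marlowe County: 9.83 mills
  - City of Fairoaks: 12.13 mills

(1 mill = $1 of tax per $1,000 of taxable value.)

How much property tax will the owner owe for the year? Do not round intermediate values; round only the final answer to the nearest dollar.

Uncapped assessed value = $850,408 × 0.14 = $119,057.12
Cap limit = $75,300 × 1.05 = $79,065
Taxable assessed value = min($119,057.12, $79,065) = $79,065 (cap binds)
Oakmont Township: $79,065 × 0.0068 = $537.642
Glenbar USD: $79,065 × 0.01063 = $840.46095
Marlowe County: $79,065 × 0.00983 = $777.20895
City of Fairoaks: $79,065 × 0.01213 = $959.05845
Total = $3,114.37035

$3,114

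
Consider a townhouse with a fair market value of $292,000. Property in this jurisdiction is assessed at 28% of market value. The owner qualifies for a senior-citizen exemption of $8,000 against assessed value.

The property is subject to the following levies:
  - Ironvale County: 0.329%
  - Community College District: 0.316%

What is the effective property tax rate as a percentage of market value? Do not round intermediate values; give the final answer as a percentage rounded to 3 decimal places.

Assessed value = $292,000 × 0.28 = $81,760
Taxable value = $81,760 − $8,000 = $73,760
Ironvale County: $73,760 × 0.00329 = $242.6704
Community College District: $73,760 × 0.00316 = $233.0816
Total tax = $475.752
Effective rate = $475.752 ÷ $292,000 = 0.163% of market value

0.163%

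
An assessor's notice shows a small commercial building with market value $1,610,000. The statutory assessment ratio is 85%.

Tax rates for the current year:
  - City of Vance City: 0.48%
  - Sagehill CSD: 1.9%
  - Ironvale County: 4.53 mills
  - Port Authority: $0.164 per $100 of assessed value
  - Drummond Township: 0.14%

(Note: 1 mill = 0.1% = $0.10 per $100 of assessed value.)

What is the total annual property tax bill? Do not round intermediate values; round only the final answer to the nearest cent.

Assessed value = $1,610,000 × 0.85 = $1,368,500
City of Vance City: $1,368,500 × 0.0048 = $6,568.8
Sagehill CSD: $1,368,500 × 0.019 = $26,001.5
Ironvale County: $1,368,500 × 0.00453 = $6,199.305
Port Authority: $1,368,500 × 0.00164 = $2,244.34
Drummond Township: $1,368,500 × 0.0014 = $1,915.9
Total = $42,929.845

$42,929.85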